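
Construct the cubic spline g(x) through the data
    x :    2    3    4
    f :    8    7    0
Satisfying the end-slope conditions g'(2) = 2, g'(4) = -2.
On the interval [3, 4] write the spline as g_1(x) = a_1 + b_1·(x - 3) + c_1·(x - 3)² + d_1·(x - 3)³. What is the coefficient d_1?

With M_i denoting the second derivative at x_i, h_i = 1, 1, and Δ_i = (y_(i+1) − y_i)/h_i = -1, -7:
  1·M_0 + 4·M_1 + 1·M_2 = 6(Δ_1 - Δ_0) = -36
Clamped end conditions give two more equations: 2h_0·M_0 + h_0·M_1 = 6(Δ_0 - g'(2)) = -18 and h_1·M_1 + 2h_1·M_2 = 6(g'(4) - Δ_1) = 30.
Solving the tridiagonal system: M_0 = -2, M_1 = -14, M_2 = 22.
On [3, 4], with g_1(x) = a_1 + b_1·(x - 3) + c_1·(x - 3)² + d_1·(x - 3)³: c_1 = M_1/2 = -7, d_1 = (M_2 - M_1)/(6h_1) = 6, b_1 = Δ_1 - h_1(2M_1 + M_2)/6 = -6.

6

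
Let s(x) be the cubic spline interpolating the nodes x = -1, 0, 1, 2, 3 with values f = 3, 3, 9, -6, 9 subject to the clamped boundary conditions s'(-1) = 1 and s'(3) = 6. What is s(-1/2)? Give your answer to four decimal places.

2.3281

Put M_i = s'' at the i-th knot. Here h = (1, 1, 1, 1) and Δ = (0, 6, -15, 15), so the interior equations h_(i-1)·M_(i-1) + 2(h_(i-1)+h_i)·M_i + h_i·M_(i+1) = 6(Δ_i − Δ_(i-1)) read
  1·M_0 + 4·M_1 + 1·M_2 = 6(Δ_1 - Δ_0) = 36
  1·M_1 + 4·M_2 + 1·M_3 = 6(Δ_2 - Δ_1) = -126
  1·M_2 + 4·M_3 + 1·M_4 = 6(Δ_3 - Δ_2) = 180
Clamped end conditions give two more equations: 2h_0·M_0 + h_0·M_1 = 6(Δ_0 - s'(-1)) = -6 and h_3·M_3 + 2h_3·M_4 = 6(s'(3) - Δ_3) = -54.
Forward elimination and back-substitution give M_0 = -67/4, M_1 = 55/2, M_2 = -229/4, M_3 = 151/2, M_4 = -259/4.
On [-1, 0], s(x) = 3 + 1·(x + 1) - 67/8·(x + 1)² + 59/8·(x + 1)³.
With (x + 1) = 1/2: s(-1/2) = 149/64.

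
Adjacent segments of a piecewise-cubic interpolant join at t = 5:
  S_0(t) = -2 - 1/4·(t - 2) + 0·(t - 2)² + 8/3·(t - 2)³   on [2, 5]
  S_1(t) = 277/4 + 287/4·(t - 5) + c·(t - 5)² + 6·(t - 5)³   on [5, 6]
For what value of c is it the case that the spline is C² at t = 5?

24

S_0''(t) = 0 + 16·(t - 2), so S_0''(5) = 48. On the right, S_1''(5) = 2c, so c = 24.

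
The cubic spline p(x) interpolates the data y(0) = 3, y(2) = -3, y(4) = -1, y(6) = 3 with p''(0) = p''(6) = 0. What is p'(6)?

Put m_i = p'' at the i-th knot. Here h = (2, 2, 2) and Δ = (-3, 1, 2), so the interior equations h_(i-1)·m_(i-1) + 2(h_(i-1)+h_i)·m_i + h_i·m_(i+1) = 6(Δ_i − Δ_(i-1)) read
  2·m_0 + 8·m_1 + 2·m_2 = 6(Δ_1 - Δ_0) = 24
  2·m_1 + 8·m_2 + 2·m_3 = 6(Δ_2 - Δ_1) = 6
Natural end conditions: m_0 = m_3 = 0.
Solving the tridiagonal system: m_0 = 0, m_1 = 3, m_2 = 0, m_3 = 0.
On [4, 6], p'(x) = b_2 + 2c_2·(x - 4) + 3d_2·(x - 4)² with b_2 = Δ_2 - h_2(2m_2 + m_3)/6 = 2, c_2 = m_2/2 = 0, d_2 = (m_3 - m_2)/(6h_2) = 0. So p'(6) = 2.

2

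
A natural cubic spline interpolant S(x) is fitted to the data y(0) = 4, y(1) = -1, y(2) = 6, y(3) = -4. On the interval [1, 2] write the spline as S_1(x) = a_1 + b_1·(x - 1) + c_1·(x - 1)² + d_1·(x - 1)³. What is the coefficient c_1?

13

With M_i denoting the second derivative at x_i, h_i = 1, 1, 1, and Δ_i = (y_(i+1) − y_i)/h_i = -5, 7, -10:
  1·M_0 + 4·M_1 + 1·M_2 = 6(Δ_1 - Δ_0) = 72
  1·M_1 + 4·M_2 + 1·M_3 = 6(Δ_2 - Δ_1) = -102
Natural end conditions: M_0 = M_3 = 0.
Solving the tridiagonal system: M_0 = 0, M_1 = 26, M_2 = -32, M_3 = 0.
On [1, 2], with S_1(x) = a_1 + b_1·(x - 1) + c_1·(x - 1)² + d_1·(x - 1)³: c_1 = M_1/2 = 13, d_1 = (M_2 - M_1)/(6h_1) = -29/3, b_1 = Δ_1 - h_1(2M_1 + M_2)/6 = 11/3.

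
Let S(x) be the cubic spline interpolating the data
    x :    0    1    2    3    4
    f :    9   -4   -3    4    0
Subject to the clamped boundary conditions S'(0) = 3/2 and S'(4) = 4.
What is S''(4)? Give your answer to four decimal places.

Let m_i = S''(x_i). Step sizes h_i = 1, 1, 1, 1; slopes of the chords Δ_i = (y_(i+1) - y_i)/h_i = -13, 1, 7, -4.
  1·m_0 + 4·m_1 + 1·m_2 = 6(Δ_1 - Δ_0) = 84
  1·m_1 + 4·m_2 + 1·m_3 = 6(Δ_2 - Δ_1) = 36
  1·m_2 + 4·m_3 + 1·m_4 = 6(Δ_3 - Δ_2) = -66
Clamped end conditions give two more equations: 2h_0·m_0 + h_0·m_1 = 6(Δ_0 - S'(0)) = -87 and h_3·m_3 + 2h_3·m_4 = 6(S'(4) - Δ_3) = 48.
Solving the tridiagonal system: m_0 = -3397/56, m_1 = 961/28, m_2 = 59/8, m_3 = -779/28, m_4 = 2123/56.

37.9107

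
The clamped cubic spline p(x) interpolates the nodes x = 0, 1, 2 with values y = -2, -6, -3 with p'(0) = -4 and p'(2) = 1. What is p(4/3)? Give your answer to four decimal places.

Put M_i = p'' at the i-th knot. Here h = (1, 1) and Δ = (-4, 3), so the interior equations h_(i-1)·M_(i-1) + 2(h_(i-1)+h_i)·M_i + h_i·M_(i+1) = 6(Δ_i − Δ_(i-1)) read
  1·M_0 + 4·M_1 + 1·M_2 = 6(Δ_1 - Δ_0) = 42
Clamped end conditions give two more equations: 2h_0·M_0 + h_0·M_1 = 6(Δ_0 - p'(0)) = 0 and h_1·M_1 + 2h_1·M_2 = 6(p'(2) - Δ_1) = -12.
Solving: M_0 = -8, M_1 = 16, M_2 = -14.
On [1, 2], p(x) = -6 + 0·(x - 1) + 8·(x - 1)² - 5·(x - 1)³.
With (x - 1) = 1/3: p(4/3) = -143/27.

-5.2963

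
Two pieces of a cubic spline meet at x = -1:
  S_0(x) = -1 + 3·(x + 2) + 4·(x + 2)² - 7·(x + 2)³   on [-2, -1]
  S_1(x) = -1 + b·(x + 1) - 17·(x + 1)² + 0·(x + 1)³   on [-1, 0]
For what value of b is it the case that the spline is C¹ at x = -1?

S_0'(x) = 3 + 8·(x + 2) - 21·(x + 2)², so S_0'(-1) = -10. On the right, S_1'(-1) = b, so b = -10.

-10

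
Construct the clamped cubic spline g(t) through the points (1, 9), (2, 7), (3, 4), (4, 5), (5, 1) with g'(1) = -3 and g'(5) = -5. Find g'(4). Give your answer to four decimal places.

-0.8571

Let σ_i = g''(x_i). Step sizes h_i = 1, 1, 1, 1; slopes of the chords Δ_i = (y_(i+1) - y_i)/h_i = -2, -3, 1, -4.
  1·σ_0 + 4·σ_1 + 1·σ_2 = 6(Δ_1 - Δ_0) = -6
  1·σ_1 + 4·σ_2 + 1·σ_3 = 6(Δ_2 - Δ_1) = 24
  1·σ_2 + 4·σ_3 + 1·σ_4 = 6(Δ_3 - Δ_2) = -30
Clamped end conditions give two more equations: 2h_0·σ_0 + h_0·σ_1 = 6(Δ_0 - g'(1)) = 6 and h_3·σ_3 + 2h_3·σ_4 = 6(g'(5) - Δ_3) = -6.
Forward elimination and back-substitution give σ_0 = 40/7, σ_1 = -38/7, σ_2 = 10, σ_3 = -74/7, σ_4 = 16/7.
On [4, 5], g'(t) = b_3 + 2c_3·(t - 4) + 3d_3·(t - 4)² with b_3 = Δ_3 - h_3(2σ_3 + σ_4)/6 = -6/7, c_3 = σ_3/2 = -37/7, d_3 = (σ_4 - σ_3)/(6h_3) = 15/7. So g'(4) = -6/7.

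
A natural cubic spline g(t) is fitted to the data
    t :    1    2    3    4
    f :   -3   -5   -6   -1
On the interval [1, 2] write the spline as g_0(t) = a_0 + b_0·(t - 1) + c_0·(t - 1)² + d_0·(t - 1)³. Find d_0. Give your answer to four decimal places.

With M_i denoting the second derivative at x_i, h_i = 1, 1, 1, and Δ_i = (y_(i+1) − y_i)/h_i = -2, -1, 5:
  1·M_0 + 4·M_1 + 1·M_2 = 6(Δ_1 - Δ_0) = 6
  1·M_1 + 4·M_2 + 1·M_3 = 6(Δ_2 - Δ_1) = 36
Natural end conditions: M_0 = M_3 = 0.
Hence M_0 = 0, M_1 = -4/5, M_2 = 46/5, M_3 = 0.
On [1, 2], with g_0(t) = a_0 + b_0·(t - 1) + c_0·(t - 1)² + d_0·(t - 1)³: c_0 = M_0/2 = 0, d_0 = (M_1 - M_0)/(6h_0) = -2/15, b_0 = Δ_0 - h_0(2M_0 + M_1)/6 = -28/15.

-0.1333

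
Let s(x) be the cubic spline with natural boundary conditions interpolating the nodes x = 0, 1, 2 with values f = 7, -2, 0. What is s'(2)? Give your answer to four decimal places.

Put M_i = s'' at the i-th knot. Here h = (1, 1) and Δ = (-9, 2), so the interior equations h_(i-1)·M_(i-1) + 2(h_(i-1)+h_i)·M_i + h_i·M_(i+1) = 6(Δ_i − Δ_(i-1)) read
  1·M_0 + 4·M_1 + 1·M_2 = 6(Δ_1 - Δ_0) = 66
Natural end conditions: M_0 = M_2 = 0.
Forward elimination and back-substitution give M_0 = 0, M_1 = 33/2, M_2 = 0.
On [1, 2], s'(x) = b_1 + 2c_1·(x - 1) + 3d_1·(x - 1)² with b_1 = Δ_1 - h_1(2M_1 + M_2)/6 = -7/2, c_1 = M_1/2 = 33/4, d_1 = (M_2 - M_1)/(6h_1) = -11/4. So s'(2) = 19/4.

4.7500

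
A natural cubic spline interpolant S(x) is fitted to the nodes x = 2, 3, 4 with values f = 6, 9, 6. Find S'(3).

0

Put M_i = S'' at the i-th knot. Here h = (1, 1) and Δ = (3, -3), so the interior equations h_(i-1)·M_(i-1) + 2(h_(i-1)+h_i)·M_i + h_i·M_(i+1) = 6(Δ_i − Δ_(i-1)) read
  1·M_0 + 4·M_1 + 1·M_2 = 6(Δ_1 - Δ_0) = -36
Natural end conditions: M_0 = M_2 = 0.
Hence M_0 = 0, M_1 = -9, M_2 = 0.
On [3, 4], S'(x) = b_1 + 2c_1·(x - 3) + 3d_1·(x - 3)² with b_1 = Δ_1 - h_1(2M_1 + M_2)/6 = 0, c_1 = M_1/2 = -9/2, d_1 = (M_2 - M_1)/(6h_1) = 3/2. So S'(3) = 0.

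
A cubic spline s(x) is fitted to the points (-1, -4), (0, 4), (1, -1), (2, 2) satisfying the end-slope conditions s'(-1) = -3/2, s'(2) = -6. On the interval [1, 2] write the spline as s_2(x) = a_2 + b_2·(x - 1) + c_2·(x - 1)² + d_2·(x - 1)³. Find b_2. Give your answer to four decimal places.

-0.7000

Let m_i = s''(x_i). Step sizes h_i = 1, 1, 1; slopes of the chords Δ_i = (y_(i+1) - y_i)/h_i = 8, -5, 3.
  1·m_0 + 4·m_1 + 1·m_2 = 6(Δ_1 - Δ_0) = -78
  1·m_1 + 4·m_2 + 1·m_3 = 6(Δ_2 - Δ_1) = 48
Clamped end conditions give two more equations: 2h_0·m_0 + h_0·m_1 = 6(Δ_0 - s'(-1)) = 57 and h_2·m_2 + 2h_2·m_3 = 6(s'(2) - Δ_2) = -54.
Solving: m_0 = 242/5, m_1 = -199/5, m_2 = 164/5, m_3 = -217/5.
On [1, 2], with s_2(x) = a_2 + b_2·(x - 1) + c_2·(x - 1)² + d_2·(x - 1)³: c_2 = m_2/2 = 82/5, d_2 = (m_3 - m_2)/(6h_2) = -127/10, b_2 = Δ_2 - h_2(2m_2 + m_3)/6 = -7/10.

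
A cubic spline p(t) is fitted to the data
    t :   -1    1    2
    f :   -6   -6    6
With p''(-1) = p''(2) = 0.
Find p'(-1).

Put M_i = p'' at the i-th knot. Here h = (2, 1) and Δ = (0, 12), so the interior equations h_(i-1)·M_(i-1) + 2(h_(i-1)+h_i)·M_i + h_i·M_(i+1) = 6(Δ_i − Δ_(i-1)) read
  2·M_0 + 6·M_1 + 1·M_2 = 6(Δ_1 - Δ_0) = 72
Natural end conditions: M_0 = M_2 = 0.
Forward elimination and back-substitution give M_0 = 0, M_1 = 12, M_2 = 0.
On [-1, 1], p'(t) = b_0 + 2c_0·(t + 1) + 3d_0·(t + 1)² with b_0 = Δ_0 - h_0(2M_0 + M_1)/6 = -4, c_0 = M_0/2 = 0, d_0 = (M_1 - M_0)/(6h_0) = 1. So p'(-1) = -4.

-4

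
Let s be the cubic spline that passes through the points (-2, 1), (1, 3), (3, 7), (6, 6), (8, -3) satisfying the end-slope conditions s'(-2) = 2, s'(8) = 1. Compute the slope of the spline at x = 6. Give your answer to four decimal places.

Let M_i = s''(x_i). Step sizes h_i = 3, 2, 3, 2; slopes of the chords Δ_i = (y_(i+1) - y_i)/h_i = 2/3, 2, -1/3, -9/2.
  3·M_0 + 10·M_1 + 2·M_2 = 6(Δ_1 - Δ_0) = 8
  2·M_1 + 10·M_2 + 3·M_3 = 6(Δ_2 - Δ_1) = -14
  3·M_2 + 10·M_3 + 2·M_4 = 6(Δ_3 - Δ_2) = -25
Clamped end conditions give two more equations: 2h_0·M_0 + h_0·M_1 = 6(Δ_0 - s'(-2)) = -8 and h_3·M_3 + 2h_3·M_4 = 6(s'(8) - Δ_3) = 33.
Forward elimination and back-substitution give M_0 = -181/87, M_1 = 130/87, M_2 = -61/174, M_3 = -391/87, M_4 = 3653/348.
On [6, 8], s'(x) = b_3 + 2c_3·(x - 6) + 3d_3·(x - 6)² with b_3 = Δ_3 - h_3(2M_3 + M_4)/6 = -1741/348, c_3 = M_3/2 = -391/174, d_3 = (M_4 - M_3)/(6h_3) = 1739/1392. So s'(6) = -1741/348.

-5.0029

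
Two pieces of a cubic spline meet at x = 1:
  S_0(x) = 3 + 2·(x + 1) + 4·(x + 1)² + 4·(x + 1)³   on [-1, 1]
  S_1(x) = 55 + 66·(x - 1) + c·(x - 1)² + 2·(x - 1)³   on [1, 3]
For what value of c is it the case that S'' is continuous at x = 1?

S_0''(x) = 8 + 24·(x + 1), so S_0''(1) = 56. On the right, S_1''(1) = 2c, so c = 28.

28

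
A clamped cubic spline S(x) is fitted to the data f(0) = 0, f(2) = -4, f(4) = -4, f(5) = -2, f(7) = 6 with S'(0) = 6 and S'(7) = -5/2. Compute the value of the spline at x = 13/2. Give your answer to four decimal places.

With σ_i denoting the second derivative at x_i, h_i = 2, 2, 1, 2, and Δ_i = (y_(i+1) − y_i)/h_i = -2, 0, 2, 4:
  2·σ_0 + 8·σ_1 + 2·σ_2 = 6(Δ_1 - Δ_0) = 12
  2·σ_1 + 6·σ_2 + 1·σ_3 = 6(Δ_2 - Δ_1) = 12
  1·σ_2 + 6·σ_3 + 2·σ_4 = 6(Δ_3 - Δ_2) = 12
Clamped end conditions give two more equations: 2h_0·σ_0 + h_0·σ_1 = 6(Δ_0 - S'(0)) = -48 and h_3·σ_3 + 2h_3·σ_4 = 6(S'(7) - Δ_3) = -39.
Solving: σ_0 = -1793/122, σ_1 = 329/61, σ_2 = -107/122, σ_3 = 395/61, σ_4 = -3169/244.
On [5, 7], S(x) = -2 + 979/244·(x - 5) + 395/122·(x - 5)² - 1583/976·(x - 5)³.
With (x - 5) = 3/2: S(13/2) = 45515/7808.

5.8293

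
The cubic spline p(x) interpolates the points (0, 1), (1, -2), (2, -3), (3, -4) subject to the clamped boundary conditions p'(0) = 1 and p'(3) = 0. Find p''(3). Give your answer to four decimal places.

Write m_i for p''(x_i). With h_i = 1, 1, 1 and divided differences Δ_i = -3, -1, -1, the continuity of p' gives the tridiagonal system
  1·m_0 + 4·m_1 + 1·m_2 = 6(Δ_1 - Δ_0) = 12
  1·m_1 + 4·m_2 + 1·m_3 = 6(Δ_2 - Δ_1) = 0
Clamped end conditions give two more equations: 2h_0·m_0 + h_0·m_1 = 6(Δ_0 - p'(0)) = -24 and h_2·m_2 + 2h_2·m_3 = 6(p'(3) - Δ_2) = 6.
Solving the tridiagonal system: m_0 = -238/15, m_1 = 116/15, m_2 = -46/15, m_3 = 68/15.

4.5333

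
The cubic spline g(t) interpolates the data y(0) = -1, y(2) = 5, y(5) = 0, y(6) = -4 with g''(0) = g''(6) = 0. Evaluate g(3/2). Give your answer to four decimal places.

4.0607

Write m_i for g''(x_i). With h_i = 2, 3, 1 and divided differences Δ_i = 3, -5/3, -4, the continuity of g' gives the tridiagonal system
  2·m_0 + 10·m_1 + 3·m_2 = 6(Δ_1 - Δ_0) = -28
  3·m_1 + 8·m_2 + 1·m_3 = 6(Δ_2 - Δ_1) = -14
Natural end conditions: m_0 = m_3 = 0.
Forward elimination and back-substitution give m_0 = 0, m_1 = -182/71, m_2 = -56/71, m_3 = 0.
On [0, 2], g(t) = -1 + 821/213·t + 0·t² - 91/426·t³.
With t = 3/2: g(3/2) = 4613/1136.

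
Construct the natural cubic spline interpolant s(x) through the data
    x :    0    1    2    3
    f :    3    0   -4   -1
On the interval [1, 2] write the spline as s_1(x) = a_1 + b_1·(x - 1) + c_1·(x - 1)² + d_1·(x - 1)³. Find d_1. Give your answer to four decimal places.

Write σ_i for s''(x_i). With h_i = 1, 1, 1 and divided differences Δ_i = -3, -4, 3, the continuity of s' gives the tridiagonal system
  1·σ_0 + 4·σ_1 + 1·σ_2 = 6(Δ_1 - Δ_0) = -6
  1·σ_1 + 4·σ_2 + 1·σ_3 = 6(Δ_2 - Δ_1) = 42
Natural end conditions: σ_0 = σ_3 = 0.
Forward elimination and back-substitution give σ_0 = 0, σ_1 = -22/5, σ_2 = 58/5, σ_3 = 0.
On [1, 2], with s_1(x) = a_1 + b_1·(x - 1) + c_1·(x - 1)² + d_1·(x - 1)³: c_1 = σ_1/2 = -11/5, d_1 = (σ_2 - σ_1)/(6h_1) = 8/3, b_1 = Δ_1 - h_1(2σ_1 + σ_2)/6 = -67/15.

2.6667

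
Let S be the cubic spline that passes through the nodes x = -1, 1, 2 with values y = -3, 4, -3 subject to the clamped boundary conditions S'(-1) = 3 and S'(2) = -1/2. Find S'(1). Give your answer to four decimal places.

Write M_i for S''(x_i). With h_i = 2, 1 and divided differences Δ_i = 7/2, -7, the continuity of S' gives the tridiagonal system
  2·M_0 + 6·M_1 + 1·M_2 = 6(Δ_1 - Δ_0) = -63
Clamped end conditions give two more equations: 2h_0·M_0 + h_0·M_1 = 6(Δ_0 - S'(-1)) = 3 and h_1·M_1 + 2h_1·M_2 = 6(S'(2) - Δ_1) = 39.
Forward elimination and back-substitution give M_0 = 121/12, M_1 = -56/3, M_2 = 173/6.
On [1, 2], S'(x) = b_1 + 2c_1·(x - 1) + 3d_1·(x - 1)² with b_1 = Δ_1 - h_1(2M_1 + M_2)/6 = -67/12, c_1 = M_1/2 = -28/3, d_1 = (M_2 - M_1)/(6h_1) = 95/12. So S'(1) = -67/12.

-5.5833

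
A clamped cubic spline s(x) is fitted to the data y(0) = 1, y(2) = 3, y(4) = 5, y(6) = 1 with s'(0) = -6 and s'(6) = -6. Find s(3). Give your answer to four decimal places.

Let m_i = s''(x_i). Step sizes h_i = 2, 2, 2; slopes of the chords Δ_i = (y_(i+1) - y_i)/h_i = 1, 1, -2.
  2·m_0 + 8·m_1 + 2·m_2 = 6(Δ_1 - Δ_0) = 0
  2·m_1 + 8·m_2 + 2·m_3 = 6(Δ_2 - Δ_1) = -18
Clamped end conditions give two more equations: 2h_0·m_0 + h_0·m_1 = 6(Δ_0 - s'(0)) = 42 and h_2·m_2 + 2h_2·m_3 = 6(s'(6) - Δ_2) = -24.
Solving the tridiagonal system: m_0 = 12, m_1 = -3, m_2 = 0, m_3 = -6.
On [2, 4], s(x) = 3 + 3·(x - 2) - 3/2·(x - 2)² + 1/4·(x - 2)³.
With (x - 2) = 1: s(3) = 19/4.

4.7500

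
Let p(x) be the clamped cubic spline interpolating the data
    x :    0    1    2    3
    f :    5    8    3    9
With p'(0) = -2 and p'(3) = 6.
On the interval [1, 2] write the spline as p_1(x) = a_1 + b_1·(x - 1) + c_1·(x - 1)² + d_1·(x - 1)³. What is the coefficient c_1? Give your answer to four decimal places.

With M_i denoting the second derivative at x_i, h_i = 1, 1, 1, and Δ_i = (y_(i+1) − y_i)/h_i = 3, -5, 6:
  1·M_0 + 4·M_1 + 1·M_2 = 6(Δ_1 - Δ_0) = -48
  1·M_1 + 4·M_2 + 1·M_3 = 6(Δ_2 - Δ_1) = 66
Clamped end conditions give two more equations: 2h_0·M_0 + h_0·M_1 = 6(Δ_0 - p'(0)) = 30 and h_2·M_2 + 2h_2·M_3 = 6(p'(3) - Δ_2) = 0.
Solving: M_0 = 416/15, M_1 = -382/15, M_2 = 392/15, M_3 = -196/15.
On [1, 2], with p_1(x) = a_1 + b_1·(x - 1) + c_1·(x - 1)² + d_1·(x - 1)³: c_1 = M_1/2 = -191/15, d_1 = (M_2 - M_1)/(6h_1) = 43/5, b_1 = Δ_1 - h_1(2M_1 + M_2)/6 = -13/15.

-12.7333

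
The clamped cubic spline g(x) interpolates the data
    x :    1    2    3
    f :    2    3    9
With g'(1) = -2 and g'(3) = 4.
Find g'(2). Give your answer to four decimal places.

With σ_i denoting the second derivative at x_i, h_i = 1, 1, and Δ_i = (y_(i+1) − y_i)/h_i = 1, 6:
  1·σ_0 + 4·σ_1 + 1·σ_2 = 6(Δ_1 - Δ_0) = 30
Clamped end conditions give two more equations: 2h_0·σ_0 + h_0·σ_1 = 6(Δ_0 - g'(1)) = 18 and h_1·σ_1 + 2h_1·σ_2 = 6(g'(3) - Δ_1) = -12.
Forward elimination and back-substitution give σ_0 = 9/2, σ_1 = 9, σ_2 = -21/2.
On [2, 3], g'(x) = b_1 + 2c_1·(x - 2) + 3d_1·(x - 2)² with b_1 = Δ_1 - h_1(2σ_1 + σ_2)/6 = 19/4, c_1 = σ_1/2 = 9/2, d_1 = (σ_2 - σ_1)/(6h_1) = -13/4. So g'(2) = 19/4.

4.7500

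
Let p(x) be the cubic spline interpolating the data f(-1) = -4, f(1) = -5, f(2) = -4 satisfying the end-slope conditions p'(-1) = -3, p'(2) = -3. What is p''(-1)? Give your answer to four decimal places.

2.2500

With M_i denoting the second derivative at x_i, h_i = 2, 1, and Δ_i = (y_(i+1) − y_i)/h_i = -1/2, 1:
  2·M_0 + 6·M_1 + 1·M_2 = 6(Δ_1 - Δ_0) = 9
Clamped end conditions give two more equations: 2h_0·M_0 + h_0·M_1 = 6(Δ_0 - p'(-1)) = 15 and h_1·M_1 + 2h_1·M_2 = 6(p'(2) - Δ_1) = -24.
Solving: M_0 = 9/4, M_1 = 3, M_2 = -27/2.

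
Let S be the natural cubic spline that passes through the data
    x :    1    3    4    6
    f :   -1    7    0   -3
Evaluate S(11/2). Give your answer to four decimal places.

-3.4286

With M_i denoting the second derivative at x_i, h_i = 2, 1, 2, and Δ_i = (y_(i+1) − y_i)/h_i = 4, -7, -3/2:
  2·M_0 + 6·M_1 + 1·M_2 = 6(Δ_1 - Δ_0) = -66
  1·M_1 + 6·M_2 + 2·M_3 = 6(Δ_2 - Δ_1) = 33
Natural end conditions: M_0 = M_3 = 0.
Forward elimination and back-substitution give M_0 = 0, M_1 = -429/35, M_2 = 264/35, M_3 = 0.
On [4, 6], S(x) = 0 - 457/70·(x - 4) + 132/35·(x - 4)² - 22/35·(x - 4)³.
With (x - 4) = 3/2: S(11/2) = -24/7.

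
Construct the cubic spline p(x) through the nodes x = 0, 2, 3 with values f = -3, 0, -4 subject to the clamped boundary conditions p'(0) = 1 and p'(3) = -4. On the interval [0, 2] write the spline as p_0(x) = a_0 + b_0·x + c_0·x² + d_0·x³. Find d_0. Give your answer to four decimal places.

-1.0208

Let M_i = p''(x_i). Step sizes h_i = 2, 1; slopes of the chords Δ_i = (y_(i+1) - y_i)/h_i = 3/2, -4.
  2·M_0 + 6·M_1 + 1·M_2 = 6(Δ_1 - Δ_0) = -33
Clamped end conditions give two more equations: 2h_0·M_0 + h_0·M_1 = 6(Δ_0 - p'(0)) = 3 and h_1·M_1 + 2h_1·M_2 = 6(p'(3) - Δ_1) = 0.
Solving: M_0 = 55/12, M_1 = -23/3, M_2 = 23/6.
On [0, 2], with p_0(x) = a_0 + b_0·x + c_0·x² + d_0·x³: c_0 = M_0/2 = 55/24, d_0 = (M_1 - M_0)/(6h_0) = -49/48, b_0 = Δ_0 - h_0(2M_0 + M_1)/6 = 1.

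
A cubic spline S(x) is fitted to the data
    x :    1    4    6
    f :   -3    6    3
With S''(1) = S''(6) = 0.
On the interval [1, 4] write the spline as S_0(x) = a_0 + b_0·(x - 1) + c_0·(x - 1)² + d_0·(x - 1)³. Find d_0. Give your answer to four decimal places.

-0.1500

Write m_i for S''(x_i). With h_i = 3, 2 and divided differences Δ_i = 3, -3/2, the continuity of S' gives the tridiagonal system
  3·m_0 + 10·m_1 + 2·m_2 = 6(Δ_1 - Δ_0) = -27
Natural end conditions: m_0 = m_2 = 0.
Solving the tridiagonal system: m_0 = 0, m_1 = -27/10, m_2 = 0.
On [1, 4], with S_0(x) = a_0 + b_0·(x - 1) + c_0·(x - 1)² + d_0·(x - 1)³: c_0 = m_0/2 = 0, d_0 = (m_1 - m_0)/(6h_0) = -3/20, b_0 = Δ_0 - h_0(2m_0 + m_1)/6 = 87/20.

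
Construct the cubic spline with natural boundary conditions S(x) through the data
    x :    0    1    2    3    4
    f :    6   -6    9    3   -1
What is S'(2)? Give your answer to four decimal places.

7.6250

Let M_i = S''(x_i). Step sizes h_i = 1, 1, 1, 1; slopes of the chords Δ_i = (y_(i+1) - y_i)/h_i = -12, 15, -6, -4.
  1·M_0 + 4·M_1 + 1·M_2 = 6(Δ_1 - Δ_0) = 162
  1·M_1 + 4·M_2 + 1·M_3 = 6(Δ_2 - Δ_1) = -126
  1·M_2 + 4·M_3 + 1·M_4 = 6(Δ_3 - Δ_2) = 12
Natural end conditions: M_0 = M_4 = 0.
Solving the tridiagonal system: M_0 = 0, M_1 = 1473/28, M_2 = -339/7, M_3 = 423/28, M_4 = 0.
On [2, 3], S'(x) = b_2 + 2c_2·(x - 2) + 3d_2·(x - 2)² with b_2 = Δ_2 - h_2(2M_2 + M_3)/6 = 61/8, c_2 = M_2/2 = -339/14, d_2 = (M_3 - M_2)/(6h_2) = 593/56. So S'(2) = 61/8.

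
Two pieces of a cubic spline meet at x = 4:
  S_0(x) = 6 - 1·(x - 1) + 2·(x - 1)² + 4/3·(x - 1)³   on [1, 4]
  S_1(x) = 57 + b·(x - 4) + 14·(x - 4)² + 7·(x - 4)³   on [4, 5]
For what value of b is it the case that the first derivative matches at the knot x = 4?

S_0'(x) = -1 + 4·(x - 1) + 4·(x - 1)², so S_0'(4) = 47. On the right, S_1'(4) = b, so b = 47.

47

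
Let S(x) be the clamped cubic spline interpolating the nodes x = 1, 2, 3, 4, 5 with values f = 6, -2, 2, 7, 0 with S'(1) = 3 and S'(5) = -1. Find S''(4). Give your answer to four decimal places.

-25.8571

Write σ_i for S''(x_i). With h_i = 1, 1, 1, 1 and divided differences Δ_i = -8, 4, 5, -7, the continuity of S' gives the tridiagonal system
  1·σ_0 + 4·σ_1 + 1·σ_2 = 6(Δ_1 - Δ_0) = 72
  1·σ_1 + 4·σ_2 + 1·σ_3 = 6(Δ_2 - Δ_1) = 6
  1·σ_2 + 4·σ_3 + 1·σ_4 = 6(Δ_3 - Δ_2) = -72
Clamped end conditions give two more equations: 2h_0·σ_0 + h_0·σ_1 = 6(Δ_0 - S'(1)) = -66 and h_3·σ_3 + 2h_3·σ_4 = 6(S'(5) - Δ_3) = 36.
Solving: σ_0 = -671/14, σ_1 = 209/7, σ_2 = 1/2, σ_3 = -181/7, σ_4 = 433/14.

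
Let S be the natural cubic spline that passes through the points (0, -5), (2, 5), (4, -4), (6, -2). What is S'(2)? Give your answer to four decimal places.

With m_i denoting the second derivative at x_i, h_i = 2, 2, 2, and Δ_i = (y_(i+1) − y_i)/h_i = 5, -9/2, 1:
  2·m_0 + 8·m_1 + 2·m_2 = 6(Δ_1 - Δ_0) = -57
  2·m_1 + 8·m_2 + 2·m_3 = 6(Δ_2 - Δ_1) = 33
Natural end conditions: m_0 = m_3 = 0.
Solving: m_0 = 0, m_1 = -87/10, m_2 = 63/10, m_3 = 0.
On [2, 4], S'(t) = b_1 + 2c_1·(t - 2) + 3d_1·(t - 2)² with b_1 = Δ_1 - h_1(2m_1 + m_2)/6 = -4/5, c_1 = m_1/2 = -87/20, d_1 = (m_2 - m_1)/(6h_1) = 5/4. So S'(2) = -4/5.

-0.8000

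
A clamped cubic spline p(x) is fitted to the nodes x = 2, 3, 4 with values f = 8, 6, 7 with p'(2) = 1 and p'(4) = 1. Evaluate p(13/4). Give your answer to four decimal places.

With M_i denoting the second derivative at x_i, h_i = 1, 1, and Δ_i = (y_(i+1) − y_i)/h_i = -2, 1:
  1·M_0 + 4·M_1 + 1·M_2 = 6(Δ_1 - Δ_0) = 18
Clamped end conditions give two more equations: 2h_0·M_0 + h_0·M_1 = 6(Δ_0 - p'(2)) = -18 and h_1·M_1 + 2h_1·M_2 = 6(p'(4) - Δ_1) = 0.
Forward elimination and back-substitution give M_0 = -27/2, M_1 = 9, M_2 = -9/2.
On [3, 4], p(x) = 6 - 5/4·(x - 3) + 9/2·(x - 3)² - 9/4·(x - 3)³.
With (x - 3) = 1/4: p(13/4) = 1519/256.

5.9336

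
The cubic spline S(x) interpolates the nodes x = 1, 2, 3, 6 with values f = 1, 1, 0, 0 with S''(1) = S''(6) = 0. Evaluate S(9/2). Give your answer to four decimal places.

-0.5444

With M_i denoting the second derivative at x_i, h_i = 1, 1, 3, and Δ_i = (y_(i+1) − y_i)/h_i = 0, -1, 0:
  1·M_0 + 4·M_1 + 1·M_2 = 6(Δ_1 - Δ_0) = -6
  1·M_1 + 8·M_2 + 3·M_3 = 6(Δ_2 - Δ_1) = 6
Natural end conditions: M_0 = M_3 = 0.
Hence M_0 = 0, M_1 = -54/31, M_2 = 30/31, M_3 = 0.
On [3, 6], S(x) = 0 - 30/31·(x - 3) + 15/31·(x - 3)² - 5/93·(x - 3)³.
With (x - 3) = 3/2: S(9/2) = -135/248.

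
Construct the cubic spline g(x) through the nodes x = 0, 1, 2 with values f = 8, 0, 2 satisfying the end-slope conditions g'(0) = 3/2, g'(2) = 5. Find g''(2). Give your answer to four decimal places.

-4.2500

Put m_i = g'' at the i-th knot. Here h = (1, 1) and Δ = (-8, 2), so the interior equations h_(i-1)·m_(i-1) + 2(h_(i-1)+h_i)·m_i + h_i·m_(i+1) = 6(Δ_i − Δ_(i-1)) read
  1·m_0 + 4·m_1 + 1·m_2 = 6(Δ_1 - Δ_0) = 60
Clamped end conditions give two more equations: 2h_0·m_0 + h_0·m_1 = 6(Δ_0 - g'(0)) = -57 and h_1·m_1 + 2h_1·m_2 = 6(g'(2) - Δ_1) = 18.
Hence m_0 = -167/4, m_1 = 53/2, m_2 = -17/4.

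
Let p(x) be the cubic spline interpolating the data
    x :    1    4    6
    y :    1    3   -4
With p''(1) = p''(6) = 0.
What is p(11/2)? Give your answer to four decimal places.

-1.8594

Put m_i = p'' at the i-th knot. Here h = (3, 2) and Δ = (2/3, -7/2), so the interior equations h_(i-1)·m_(i-1) + 2(h_(i-1)+h_i)·m_i + h_i·m_(i+1) = 6(Δ_i − Δ_(i-1)) read
  3·m_0 + 10·m_1 + 2·m_2 = 6(Δ_1 - Δ_0) = -25
Natural end conditions: m_0 = m_2 = 0.
Forward elimination and back-substitution give m_0 = 0, m_1 = -5/2, m_2 = 0.
On [4, 6], p(x) = 3 - 11/6·(x - 4) - 5/4·(x - 4)² + 5/24·(x - 4)³.
With (x - 4) = 3/2: p(11/2) = -119/64.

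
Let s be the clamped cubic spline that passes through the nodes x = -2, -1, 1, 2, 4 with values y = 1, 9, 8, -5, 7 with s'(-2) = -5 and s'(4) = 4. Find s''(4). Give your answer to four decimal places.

-16.3065

Put σ_i = s'' at the i-th knot. Here h = (1, 2, 1, 2) and Δ = (8, -1/2, -13, 6), so the interior equations h_(i-1)·σ_(i-1) + 2(h_(i-1)+h_i)·σ_i + h_i·σ_(i+1) = 6(Δ_i − Δ_(i-1)) read
  1·σ_0 + 6·σ_1 + 2·σ_2 = 6(Δ_1 - Δ_0) = -51
  2·σ_1 + 6·σ_2 + 1·σ_3 = 6(Δ_2 - Δ_1) = -75
  1·σ_2 + 6·σ_3 + 2·σ_4 = 6(Δ_3 - Δ_2) = 114
Clamped end conditions give two more equations: 2h_0·σ_0 + h_0·σ_1 = 6(Δ_0 - s'(-2)) = 78 and h_3·σ_3 + 2h_3·σ_4 = 6(s'(4) - Δ_3) = -12.
Forward elimination and back-substitution give σ_0 = 1389/31, σ_1 = -360/31, σ_2 = -405/31, σ_3 = 825/31, σ_4 = -1011/62.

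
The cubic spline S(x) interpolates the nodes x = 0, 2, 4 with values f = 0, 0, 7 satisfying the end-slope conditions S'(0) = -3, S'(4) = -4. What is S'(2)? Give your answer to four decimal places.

4.3750

Write m_i for S''(x_i). With h_i = 2, 2 and divided differences Δ_i = 0, 7/2, the continuity of S' gives the tridiagonal system
  2·m_0 + 8·m_1 + 2·m_2 = 6(Δ_1 - Δ_0) = 21
Clamped end conditions give two more equations: 2h_0·m_0 + h_0·m_1 = 6(Δ_0 - S'(0)) = 18 and h_1·m_1 + 2h_1·m_2 = 6(S'(4) - Δ_1) = -45.
Forward elimination and back-substitution give m_0 = 13/8, m_1 = 23/4, m_2 = -113/8.
On [2, 4], S'(x) = b_1 + 2c_1·(x - 2) + 3d_1·(x - 2)² with b_1 = Δ_1 - h_1(2m_1 + m_2)/6 = 35/8, c_1 = m_1/2 = 23/8, d_1 = (m_2 - m_1)/(6h_1) = -53/32. So S'(2) = 35/8.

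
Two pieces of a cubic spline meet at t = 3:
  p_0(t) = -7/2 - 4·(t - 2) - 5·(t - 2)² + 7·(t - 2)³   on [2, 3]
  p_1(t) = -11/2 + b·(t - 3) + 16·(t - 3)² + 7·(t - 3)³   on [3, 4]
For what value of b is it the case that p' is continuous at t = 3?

7

p_0'(t) = -4 - 10·(t - 2) + 21·(t - 2)², so p_0'(3) = 7. On the right, p_1'(3) = b, so b = 7.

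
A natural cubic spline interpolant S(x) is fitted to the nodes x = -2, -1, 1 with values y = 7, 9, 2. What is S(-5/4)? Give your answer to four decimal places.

Let m_i = S''(x_i). Step sizes h_i = 1, 2; slopes of the chords Δ_i = (y_(i+1) - y_i)/h_i = 2, -7/2.
  1·m_0 + 6·m_1 + 2·m_2 = 6(Δ_1 - Δ_0) = -33
Natural end conditions: m_0 = m_2 = 0.
Forward elimination and back-substitution give m_0 = 0, m_1 = -11/2, m_2 = 0.
On [-2, -1], S(x) = 7 + 35/12·(x + 2) + 0·(x + 2)² - 11/12·(x + 2)³.
With (x + 2) = 3/4: S(-5/4) = 2253/256.

8.8008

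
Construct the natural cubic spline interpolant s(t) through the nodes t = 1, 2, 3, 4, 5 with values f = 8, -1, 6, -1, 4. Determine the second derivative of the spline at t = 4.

Let m_i = s''(x_i). Step sizes h_i = 1, 1, 1, 1; slopes of the chords Δ_i = (y_(i+1) - y_i)/h_i = -9, 7, -7, 5.
  1·m_0 + 4·m_1 + 1·m_2 = 6(Δ_1 - Δ_0) = 96
  1·m_1 + 4·m_2 + 1·m_3 = 6(Δ_2 - Δ_1) = -84
  1·m_2 + 4·m_3 + 1·m_4 = 6(Δ_3 - Δ_2) = 72
Natural end conditions: m_0 = m_4 = 0.
Forward elimination and back-substitution give m_0 = 0, m_1 = 33, m_2 = -36, m_3 = 27, m_4 = 0.

27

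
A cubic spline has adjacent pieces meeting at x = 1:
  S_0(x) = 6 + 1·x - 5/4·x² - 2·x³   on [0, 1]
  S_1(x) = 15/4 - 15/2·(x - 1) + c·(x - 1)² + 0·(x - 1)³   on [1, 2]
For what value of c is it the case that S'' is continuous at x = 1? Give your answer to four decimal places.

-7.2500

S_0''(x) = -5/2 - 12·x, so S_0''(1) = -29/2. On the right, S_1''(1) = 2c, so c = -29/4.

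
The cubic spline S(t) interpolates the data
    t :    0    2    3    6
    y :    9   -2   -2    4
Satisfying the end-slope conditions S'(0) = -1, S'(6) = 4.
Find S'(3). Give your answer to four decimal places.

With m_i denoting the second derivative at x_i, h_i = 2, 1, 3, and Δ_i = (y_(i+1) − y_i)/h_i = -11/2, 0, 2:
  2·m_0 + 6·m_1 + 1·m_2 = 6(Δ_1 - Δ_0) = 33
  1·m_1 + 8·m_2 + 3·m_3 = 6(Δ_2 - Δ_1) = 12
Clamped end conditions give two more equations: 2h_0·m_0 + h_0·m_1 = 6(Δ_0 - S'(0)) = -27 and h_2·m_2 + 2h_2·m_3 = 6(S'(6) - Δ_2) = 12.
Forward elimination and back-substitution give m_0 = -481/42, m_1 = 395/42, m_2 = -11/21, m_3 = 95/42.
On [3, 6], S'(t) = b_2 + 2c_2·(t - 3) + 3d_2·(t - 3)² with b_2 = Δ_2 - h_2(2m_2 + m_3)/6 = 39/28, c_2 = m_2/2 = -11/42, d_2 = (m_3 - m_2)/(6h_2) = 13/84. So S'(3) = 39/28.

1.3929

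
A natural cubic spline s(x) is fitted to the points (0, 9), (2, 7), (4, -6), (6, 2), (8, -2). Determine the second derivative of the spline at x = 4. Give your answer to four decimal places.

Let M_i = s''(x_i). Step sizes h_i = 2, 2, 2, 2; slopes of the chords Δ_i = (y_(i+1) - y_i)/h_i = -1, -13/2, 4, -2.
  2·M_0 + 8·M_1 + 2·M_2 = 6(Δ_1 - Δ_0) = -33
  2·M_1 + 8·M_2 + 2·M_3 = 6(Δ_2 - Δ_1) = 63
  2·M_2 + 8·M_3 + 2·M_4 = 6(Δ_3 - Δ_2) = -36
Natural end conditions: M_0 = M_4 = 0.
Solving the tridiagonal system: M_0 = 0, M_1 = -783/112, M_2 = 321/28, M_3 = -825/112, M_4 = 0.

11.4643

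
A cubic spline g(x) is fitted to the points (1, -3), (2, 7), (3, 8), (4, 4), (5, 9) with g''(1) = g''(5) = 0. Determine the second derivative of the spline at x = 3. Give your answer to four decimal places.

-8.5714

Write M_i for g''(x_i). With h_i = 1, 1, 1, 1 and divided differences Δ_i = 10, 1, -4, 5, the continuity of g' gives the tridiagonal system
  1·M_0 + 4·M_1 + 1·M_2 = 6(Δ_1 - Δ_0) = -54
  1·M_1 + 4·M_2 + 1·M_3 = 6(Δ_2 - Δ_1) = -30
  1·M_2 + 4·M_3 + 1·M_4 = 6(Δ_3 - Δ_2) = 54
Natural end conditions: M_0 = M_4 = 0.
Forward elimination and back-substitution give M_0 = 0, M_1 = -159/14, M_2 = -60/7, M_3 = 219/14, M_4 = 0.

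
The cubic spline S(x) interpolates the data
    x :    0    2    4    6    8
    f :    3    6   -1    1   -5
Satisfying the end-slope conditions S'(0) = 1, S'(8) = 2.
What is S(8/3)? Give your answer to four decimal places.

3.9048

Let M_i = S''(x_i). Step sizes h_i = 2, 2, 2, 2; slopes of the chords Δ_i = (y_(i+1) - y_i)/h_i = 3/2, -7/2, 1, -3.
  2·M_0 + 8·M_1 + 2·M_2 = 6(Δ_1 - Δ_0) = -30
  2·M_1 + 8·M_2 + 2·M_3 = 6(Δ_2 - Δ_1) = 27
  2·M_2 + 8·M_3 + 2·M_4 = 6(Δ_3 - Δ_2) = -24
Clamped end conditions give two more equations: 2h_0·M_0 + h_0·M_1 = 6(Δ_0 - S'(0)) = 3 and h_3·M_3 + 2h_3·M_4 = 6(S'(8) - Δ_3) = 30.
Solving: M_0 = 223/56, M_1 = -181/28, M_2 = 55/8, M_3 = -211/28, M_4 = 631/56.
On [2, 4], S(x) = 6 - 83/56·(x - 2) - 181/56·(x - 2)² + 249/224·(x - 2)³.
With (x - 2) = 2/3: S(8/3) = 82/21.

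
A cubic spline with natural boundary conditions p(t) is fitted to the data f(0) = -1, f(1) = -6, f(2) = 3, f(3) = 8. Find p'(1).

3

With σ_i denoting the second derivative at x_i, h_i = 1, 1, 1, and Δ_i = (y_(i+1) − y_i)/h_i = -5, 9, 5:
  1·σ_0 + 4·σ_1 + 1·σ_2 = 6(Δ_1 - Δ_0) = 84
  1·σ_1 + 4·σ_2 + 1·σ_3 = 6(Δ_2 - Δ_1) = -24
Natural end conditions: σ_0 = σ_3 = 0.
Forward elimination and back-substitution give σ_0 = 0, σ_1 = 24, σ_2 = -12, σ_3 = 0.
On [1, 2], p'(t) = b_1 + 2c_1·(t - 1) + 3d_1·(t - 1)² with b_1 = Δ_1 - h_1(2σ_1 + σ_2)/6 = 3, c_1 = σ_1/2 = 12, d_1 = (σ_2 - σ_1)/(6h_1) = -6. So p'(1) = 3.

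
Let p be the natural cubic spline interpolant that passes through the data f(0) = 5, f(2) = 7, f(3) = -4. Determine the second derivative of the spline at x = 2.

-12

Write m_i for p''(x_i). With h_i = 2, 1 and divided differences Δ_i = 1, -11, the continuity of p' gives the tridiagonal system
  2·m_0 + 6·m_1 + 1·m_2 = 6(Δ_1 - Δ_0) = -72
Natural end conditions: m_0 = m_2 = 0.
Solving: m_0 = 0, m_1 = -12, m_2 = 0.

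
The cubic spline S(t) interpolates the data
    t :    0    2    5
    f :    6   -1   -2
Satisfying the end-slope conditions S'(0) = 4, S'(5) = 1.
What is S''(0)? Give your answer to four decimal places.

-13.7500

Write M_i for S''(x_i). With h_i = 2, 3 and divided differences Δ_i = -7/2, -1/3, the continuity of S' gives the tridiagonal system
  2·M_0 + 10·M_1 + 3·M_2 = 6(Δ_1 - Δ_0) = 19
Clamped end conditions give two more equations: 2h_0·M_0 + h_0·M_1 = 6(Δ_0 - S'(0)) = -45 and h_1·M_1 + 2h_1·M_2 = 6(S'(5) - Δ_1) = 8.
Forward elimination and back-substitution give M_0 = -55/4, M_1 = 5, M_2 = -7/6.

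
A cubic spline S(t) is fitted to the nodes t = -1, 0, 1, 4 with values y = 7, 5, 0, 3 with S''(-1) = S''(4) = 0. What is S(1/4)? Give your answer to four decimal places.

3.8634

Let m_i = S''(x_i). Step sizes h_i = 1, 1, 3; slopes of the chords Δ_i = (y_(i+1) - y_i)/h_i = -2, -5, 1.
  1·m_0 + 4·m_1 + 1·m_2 = 6(Δ_1 - Δ_0) = -18
  1·m_1 + 8·m_2 + 3·m_3 = 6(Δ_2 - Δ_1) = 36
Natural end conditions: m_0 = m_3 = 0.
Solving: m_0 = 0, m_1 = -180/31, m_2 = 162/31, m_3 = 0.
On [0, 1], S(t) = 5 - 122/31·t - 90/31·t² + 57/31·t³.
With t = 1/4: S(1/4) = 7665/1984.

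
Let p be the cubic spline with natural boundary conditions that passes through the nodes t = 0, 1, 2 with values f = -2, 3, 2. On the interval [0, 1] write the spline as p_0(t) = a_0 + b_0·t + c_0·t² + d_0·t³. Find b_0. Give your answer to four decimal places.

Write m_i for p''(x_i). With h_i = 1, 1 and divided differences Δ_i = 5, -1, the continuity of p' gives the tridiagonal system
  1·m_0 + 4·m_1 + 1·m_2 = 6(Δ_1 - Δ_0) = -36
Natural end conditions: m_0 = m_2 = 0.
Hence m_0 = 0, m_1 = -9, m_2 = 0.
On [0, 1], with p_0(t) = a_0 + b_0·t + c_0·t² + d_0·t³: c_0 = m_0/2 = 0, d_0 = (m_1 - m_0)/(6h_0) = -3/2, b_0 = Δ_0 - h_0(2m_0 + m_1)/6 = 13/2.

6.5000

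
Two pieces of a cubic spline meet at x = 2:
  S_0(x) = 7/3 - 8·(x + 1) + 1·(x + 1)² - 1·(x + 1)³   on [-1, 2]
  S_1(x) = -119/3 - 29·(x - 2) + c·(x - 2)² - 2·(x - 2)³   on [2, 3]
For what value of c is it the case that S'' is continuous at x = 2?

-8

S_0''(x) = 2 - 6·(x + 1), so S_0''(2) = -16. On the right, S_1''(2) = 2c, so c = -8.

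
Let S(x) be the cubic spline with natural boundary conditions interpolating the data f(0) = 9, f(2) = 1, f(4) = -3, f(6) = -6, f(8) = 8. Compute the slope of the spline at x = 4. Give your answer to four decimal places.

With m_i denoting the second derivative at x_i, h_i = 2, 2, 2, 2, and Δ_i = (y_(i+1) − y_i)/h_i = -4, -2, -3/2, 7:
  2·m_0 + 8·m_1 + 2·m_2 = 6(Δ_1 - Δ_0) = 12
  2·m_1 + 8·m_2 + 2·m_3 = 6(Δ_2 - Δ_1) = 3
  2·m_2 + 8·m_3 + 2·m_4 = 6(Δ_3 - Δ_2) = 51
Natural end conditions: m_0 = m_4 = 0.
Solving the tridiagonal system: m_0 = 0, m_1 = 219/112, m_2 = -51/28, m_3 = 765/112, m_4 = 0.
On [4, 6], S'(x) = b_2 + 2c_2·(x - 4) + 3d_2·(x - 4)² with b_2 = Δ_2 - h_2(2m_2 + m_3)/6 = -41/16, c_2 = m_2/2 = -51/56, d_2 = (m_3 - m_2)/(6h_2) = 323/448. So S'(4) = -41/16.

-2.5625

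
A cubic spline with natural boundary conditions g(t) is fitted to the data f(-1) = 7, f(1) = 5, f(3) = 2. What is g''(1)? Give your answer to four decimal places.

-0.3750

Let M_i = g''(x_i). Step sizes h_i = 2, 2; slopes of the chords Δ_i = (y_(i+1) - y_i)/h_i = -1, -3/2.
  2·M_0 + 8·M_1 + 2·M_2 = 6(Δ_1 - Δ_0) = -3
Natural end conditions: M_0 = M_2 = 0.
Forward elimination and back-substitution give M_0 = 0, M_1 = -3/8, M_2 = 0.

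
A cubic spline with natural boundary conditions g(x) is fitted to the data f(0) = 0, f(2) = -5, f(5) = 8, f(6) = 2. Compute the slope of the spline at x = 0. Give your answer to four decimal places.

-4.9131

Put σ_i = g'' at the i-th knot. Here h = (2, 3, 1) and Δ = (-5/2, 13/3, -6), so the interior equations h_(i-1)·σ_(i-1) + 2(h_(i-1)+h_i)·σ_i + h_i·σ_(i+1) = 6(Δ_i − Δ_(i-1)) read
  2·σ_0 + 10·σ_1 + 3·σ_2 = 6(Δ_1 - Δ_0) = 41
  3·σ_1 + 8·σ_2 + 1·σ_3 = 6(Δ_2 - Δ_1) = -62
Natural end conditions: σ_0 = σ_3 = 0.
Hence σ_0 = 0, σ_1 = 514/71, σ_2 = -743/71, σ_3 = 0.
On [0, 2], g'(x) = b_0 + 2c_0·x + 3d_0·x² with b_0 = Δ_0 - h_0(2σ_0 + σ_1)/6 = -2093/426, c_0 = σ_0/2 = 0, d_0 = (σ_1 - σ_0)/(6h_0) = 257/426. So g'(0) = -2093/426.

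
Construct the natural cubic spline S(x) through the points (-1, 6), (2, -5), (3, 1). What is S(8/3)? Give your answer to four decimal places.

-1.3580

Put M_i = S'' at the i-th knot. Here h = (3, 1) and Δ = (-11/3, 6), so the interior equations h_(i-1)·M_(i-1) + 2(h_(i-1)+h_i)·M_i + h_i·M_(i+1) = 6(Δ_i − Δ_(i-1)) read
  3·M_0 + 8·M_1 + 1·M_2 = 6(Δ_1 - Δ_0) = 58
Natural end conditions: M_0 = M_2 = 0.
Solving the tridiagonal system: M_0 = 0, M_1 = 29/4, M_2 = 0.
On [2, 3], S(x) = -5 + 43/12·(x - 2) + 29/8·(x - 2)² - 29/24·(x - 2)³.
With (x - 2) = 2/3: S(8/3) = -110/81.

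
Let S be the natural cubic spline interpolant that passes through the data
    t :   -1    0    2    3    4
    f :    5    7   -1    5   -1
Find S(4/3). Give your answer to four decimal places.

-0.3540

Write M_i for S''(x_i). With h_i = 1, 2, 1, 1 and divided differences Δ_i = 2, -4, 6, -6, the continuity of S' gives the tridiagonal system
  1·M_0 + 6·M_1 + 2·M_2 = 6(Δ_1 - Δ_0) = -36
  2·M_1 + 6·M_2 + 1·M_3 = 6(Δ_2 - Δ_1) = 60
  1·M_2 + 4·M_3 + 1·M_4 = 6(Δ_3 - Δ_2) = -72
Natural end conditions: M_0 = M_4 = 0.
Hence M_0 = 0, M_1 = -726/61, M_2 = 1080/61, M_3 = -1368/61, M_4 = 0.
On [0, 2], S(t) = 7 - 120/61·t - 363/61·t² + 301/122·t³.
With t = 4/3: S(4/3) = -583/1647.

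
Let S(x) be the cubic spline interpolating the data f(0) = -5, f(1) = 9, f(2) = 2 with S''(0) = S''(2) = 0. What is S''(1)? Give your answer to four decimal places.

-31.5000

Let σ_i = S''(x_i). Step sizes h_i = 1, 1; slopes of the chords Δ_i = (y_(i+1) - y_i)/h_i = 14, -7.
  1·σ_0 + 4·σ_1 + 1·σ_2 = 6(Δ_1 - Δ_0) = -126
Natural end conditions: σ_0 = σ_2 = 0.
Solving the tridiagonal system: σ_0 = 0, σ_1 = -63/2, σ_2 = 0.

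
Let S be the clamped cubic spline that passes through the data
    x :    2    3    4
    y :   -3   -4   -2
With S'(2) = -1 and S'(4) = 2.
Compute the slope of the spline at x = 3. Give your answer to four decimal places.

0.5000

With m_i denoting the second derivative at x_i, h_i = 1, 1, and Δ_i = (y_(i+1) − y_i)/h_i = -1, 2:
  1·m_0 + 4·m_1 + 1·m_2 = 6(Δ_1 - Δ_0) = 18
Clamped end conditions give two more equations: 2h_0·m_0 + h_0·m_1 = 6(Δ_0 - S'(2)) = 0 and h_1·m_1 + 2h_1·m_2 = 6(S'(4) - Δ_1) = 0.
Forward elimination and back-substitution give m_0 = -3, m_1 = 6, m_2 = -3.
On [3, 4], S'(x) = b_1 + 2c_1·(x - 3) + 3d_1·(x - 3)² with b_1 = Δ_1 - h_1(2m_1 + m_2)/6 = 1/2, c_1 = m_1/2 = 3, d_1 = (m_2 - m_1)/(6h_1) = -3/2. So S'(3) = 1/2.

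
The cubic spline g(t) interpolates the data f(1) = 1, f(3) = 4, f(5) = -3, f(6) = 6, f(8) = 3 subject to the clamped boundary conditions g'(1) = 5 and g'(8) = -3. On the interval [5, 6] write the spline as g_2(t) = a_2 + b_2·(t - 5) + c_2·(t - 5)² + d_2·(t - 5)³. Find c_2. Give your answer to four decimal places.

8.8238

Put σ_i = g'' at the i-th knot. Here h = (2, 2, 1, 2) and Δ = (3/2, -7/2, 9, -3/2), so the interior equations h_(i-1)·σ_(i-1) + 2(h_(i-1)+h_i)·σ_i + h_i·σ_(i+1) = 6(Δ_i − Δ_(i-1)) read
  2·σ_0 + 8·σ_1 + 2·σ_2 = 6(Δ_1 - Δ_0) = -30
  2·σ_1 + 6·σ_2 + 1·σ_3 = 6(Δ_2 - Δ_1) = 75
  1·σ_2 + 6·σ_3 + 2·σ_4 = 6(Δ_3 - Δ_2) = -63
Clamped end conditions give two more equations: 2h_0·σ_0 + h_0·σ_1 = 6(Δ_0 - g'(1)) = -21 and h_3·σ_3 + 2h_3·σ_4 = 6(g'(8) - Δ_3) = -9.
Solving the tridiagonal system: σ_0 = -163/122, σ_1 = -955/122, σ_2 = 2153/122, σ_3 = -929/61, σ_4 = 1309/244.
On [5, 6], with g_2(t) = a_2 + b_2·(t - 5) + c_2·(t - 5)² + d_2·(t - 5)³: c_2 = σ_2/2 = 2153/244, d_2 = (σ_3 - σ_2)/(6h_2) = -1337/244, b_2 = Δ_2 - h_2(2σ_2 + σ_3)/6 = 345/61.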